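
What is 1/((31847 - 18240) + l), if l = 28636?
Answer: 1/42243 ≈ 2.3673e-5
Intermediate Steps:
1/((31847 - 18240) + l) = 1/((31847 - 18240) + 28636) = 1/(13607 + 28636) = 1/42243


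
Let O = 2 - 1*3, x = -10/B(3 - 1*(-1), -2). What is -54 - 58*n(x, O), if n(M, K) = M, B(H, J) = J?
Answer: -344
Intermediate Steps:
x = 5 (x = -10/(-2) = -10*(-1/2) = 5)
O = -1 (O = 2 - 3 = -1)
-54 - 58*n(x, O) = -54 - 58*5 = -54 - 290 = -344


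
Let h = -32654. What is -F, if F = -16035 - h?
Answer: -16619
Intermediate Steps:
F = 16619 (F = -16035 - 1*(-32654) = -16035 + 32654 = 16619)
-F = -1*16619 = -16619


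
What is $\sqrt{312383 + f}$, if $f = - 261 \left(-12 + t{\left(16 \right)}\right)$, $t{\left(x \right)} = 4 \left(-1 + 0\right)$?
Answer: $\sqrt{316559} \approx 562.64$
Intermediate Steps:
$t{\left(x \right)} = -4$ ($t{\left(x \right)} = 4 \left(-1\right) = -4$)
$f = 4176$ ($f = - 261 \left(-12 - 4\right) = \left(-261\right) \left(-16\right) = 4176$)
$\sqrt{312383 + f} = \sqrt{312383 + 4176} = \sqrt{316559}$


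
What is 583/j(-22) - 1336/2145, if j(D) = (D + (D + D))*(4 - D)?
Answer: -2753/2860 ≈ -0.96259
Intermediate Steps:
j(D) = 3*D*(4 - D) (j(D) = (D + 2*D)*(4 - D) = (3*D)*(4 - D) = 3*D*(4 - D))
583/j(-22) - 1336/2145 = 583/((3*(-22)*(4 - 1*(-22)))) - 1336/2145 = 583/((3*(-22)*(4 + 22))) - 1336*1/2145 = 583/((3*(-22)*26)) - 1336/2145 = 583/(-1716) - 1336/2145 = 583*(-1/1716) - 1336/2145 = -53/156 - 1336/2145 = -2753/2860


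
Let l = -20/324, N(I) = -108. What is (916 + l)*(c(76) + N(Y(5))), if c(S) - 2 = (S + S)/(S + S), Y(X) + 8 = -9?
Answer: -2596685/27 ≈ -96174.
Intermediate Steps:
Y(X) = -17 (Y(X) = -8 - 9 = -17)
l = -5/81 (l = -20*1/324 = -5/81 ≈ -0.061728)
c(S) = 3 (c(S) = 2 + (S + S)/(S + S) = 2 + (2*S)/((2*S)) = 2 + (2*S)*(1/(2*S)) = 2 + 1 = 3)
(916 + l)*(c(76) + N(Y(5))) = (916 - 5/81)*(3 - 108) = (74191/81)*(-105) = -2596685/27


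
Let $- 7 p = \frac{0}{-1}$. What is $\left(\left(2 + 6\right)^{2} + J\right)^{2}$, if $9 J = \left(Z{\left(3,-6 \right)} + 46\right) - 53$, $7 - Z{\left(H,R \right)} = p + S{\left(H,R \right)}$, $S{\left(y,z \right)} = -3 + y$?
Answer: $4096$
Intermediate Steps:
$p = 0$ ($p = - \frac{0 \frac{1}{-1}}{7} = - \frac{0 \left(-1\right)}{7} = \left(- \frac{1}{7}\right) 0 = 0$)
$Z{\left(H,R \right)} = 10 - H$ ($Z{\left(H,R \right)} = 7 - \left(0 + \left(-3 + H\right)\right) = 7 - \left(-3 + H\right) = 10 - H$)
$J = 0$ ($J = \frac{\left(\left(10 - 3\right) + 46\right) - 53}{9} = \frac{\left(7 + 46\right) - 53}{9} = \frac{53 - 53}{9} = \frac{1}{9} \cdot 0 = 0$)
$\left(\left(2 + 6\right)^{2} + J\right)^{2} = \left(\left(2 + 6\right)^{2} + 0\right)^{2} = \left(8^{2} + 0\right)^{2} = \left(64 + 0\right)^{2} = 64^{2} = 4096$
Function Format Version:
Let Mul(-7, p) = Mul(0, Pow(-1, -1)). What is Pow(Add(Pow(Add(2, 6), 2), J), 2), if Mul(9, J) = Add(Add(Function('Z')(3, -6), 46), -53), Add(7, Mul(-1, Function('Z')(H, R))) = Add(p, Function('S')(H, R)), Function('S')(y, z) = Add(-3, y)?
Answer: 4096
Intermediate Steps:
p = 0 (p = Mul(Rational(-1, 7), Mul(0, Pow(-1, -1))) = Mul(Rational(-1, 7), Mul(0, -1)) = Mul(Rational(-1, 7), 0) = 0)
Function('Z')(H, R) = Add(10, Mul(-1, H)) (Function('Z')(H, R) = Add(7, Mul(-1, Add(0, Add(-3, H)))) = Add(7, Mul(-1, Add(-3, H))) = Add(7, Add(3, Mul(-1, H))) = Add(10, Mul(-1, H)))
J = 0 (J = Mul(Rational(1, 9), Add(Add(Add(10, Mul(-1, 3)), 46), -53)) = Mul(Rational(1, 9), Add(Add(Add(10, -3), 46), -53)) = Mul(Rational(1, 9), Add(Add(7, 46), -53)) = Mul(Rational(1, 9), Add(53, -53)) = Mul(Rational(1, 9), 0) = 0)
Pow(Add(Pow(Add(2, 6), 2), J), 2) = Pow(Add(Pow(Add(2, 6), 2), 0), 2) = Pow(Add(Pow(8, 2), 0), 2) = Pow(Add(64, 0), 2) = Pow(64, 2) = 4096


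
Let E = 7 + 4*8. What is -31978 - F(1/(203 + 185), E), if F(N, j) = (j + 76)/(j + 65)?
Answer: -3325827/104 ≈ -31979.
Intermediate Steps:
E = 39 (E = 7 + 32 = 39)
F(N, j) = (76 + j)/(65 + j)
-31978 - F(1/(203 + 185), E) = -31978 - (76 + 39)/(65 + 39) = -31978 - 115/104 = -3325827/104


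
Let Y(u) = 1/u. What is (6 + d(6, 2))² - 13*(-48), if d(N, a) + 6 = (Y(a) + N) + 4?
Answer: 2937/4 ≈ 734.25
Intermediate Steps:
d(N, a) = -2 + N + 1/a (d(N, a) = -6 + ((1/a + N) + 4) = -6 + ((N + 1/a) + 4) = -6 + (4 + N + 1/a) = -2 + N + 1/a)
(6 + d(6, 2))² - 13*(-48) = (6 + (-2 + 6 + 1/2))² - 13*(-48) = (6 + (-2 + 6 + ½))² + 624 = (6 + 9/2)² + 624 = (21/2)² + 624 = 441/4 + 624 = 2937/4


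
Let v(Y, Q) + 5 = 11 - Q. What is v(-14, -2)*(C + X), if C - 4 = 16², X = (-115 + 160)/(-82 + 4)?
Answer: 26980/13 ≈ 2075.4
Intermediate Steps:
v(Y, Q) = 6 - Q (v(Y, Q) = -5 + (11 - Q) = 6 - Q)
X = -15/26 (X = 45/(-78) = 45*(-1/78) = -15/26 ≈ -0.57692)
C = 260 (C = 4 + 16² = 4 + 256 = 260)
v(-14, -2)*(C + X) = (6 - 1*(-2))*(260 - 15/26) = (6 + 2)*(6745/26) = 8*(6745/26) = 26980/13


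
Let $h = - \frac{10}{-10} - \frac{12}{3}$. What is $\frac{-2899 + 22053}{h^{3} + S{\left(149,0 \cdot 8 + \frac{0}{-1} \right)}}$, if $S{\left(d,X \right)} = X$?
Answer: $- \frac{19154}{27} \approx -709.41$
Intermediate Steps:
$h = -3$ ($h = \left(-10\right) \left(- \frac{1}{10}\right) - 4 = 1 - 4 = -3$)
$\frac{-2899 + 22053}{h^{3} + S{\left(149,0 \cdot 8 + \frac{0}{-1} \right)}} = \frac{-2899 + 22053}{\left(-3\right)^{3} + \left(0 \cdot 8 + \frac{0}{-1}\right)} = \frac{19154}{-27 + \left(0 + 0 \left(-1\right)\right)} = \frac{19154}{-27 + \left(0 + 0\right)} = \frac{19154}{-27 + 0} = \frac{19154}{-27} = 19154 \left(- \frac{1}{27}\right) = - \frac{19154}{27}$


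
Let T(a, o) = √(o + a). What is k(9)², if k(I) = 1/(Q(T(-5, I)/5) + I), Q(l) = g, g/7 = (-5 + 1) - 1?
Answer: 1/676 ≈ 0.0014793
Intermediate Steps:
T(a, o) = √(a + o)
g = -35 (g = 7*((-5 + 1) - 1) = 7*(-4 - 1) = 7*(-5) = -35)
Q(l) = -35
k(I) = 1/(-35 + I)
k(9)² = (1/(-35 + 9))² = (1/(-26))² = (-1/26)² = 1/676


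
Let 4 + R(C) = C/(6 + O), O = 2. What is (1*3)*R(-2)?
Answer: -51/4 ≈ -12.750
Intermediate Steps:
R(C) = -4 + C/8 (R(C) = -4 + C/(6 + 2) = -4 + C/8)
(1*3)*R(-2) = (1*3)*(-4 + (1/8)*(-2)) = 3*(-4 - 1/4) = 3*(-17/4) = -51/4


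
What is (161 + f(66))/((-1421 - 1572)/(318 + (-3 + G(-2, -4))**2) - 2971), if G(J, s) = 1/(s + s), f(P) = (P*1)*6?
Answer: -11684189/62514219 ≈ -0.18690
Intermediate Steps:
f(P) = 6*P (f(P) = P*6 = 6*P)
G(J, s) = 1/(2*s)
(161 + f(66))/((-1421 - 1572)/(318 + (-3 + G(-2, -4))**2) - 2971) = (161 + 6*66)/((-1421 - 1572)/(318 + (-3 + (1/2)/(-4))**2) - 2971) = (161 + 396)/(-2993/(318 + (-3 + (1/2)*(-1/4))**2) - 2971) = 557/(-2993/(318 + (-3 - 1/8)**2) - 2971) = 557/(-2993/(318 + (-25/8)**2) - 2971) = 557/(-2993/(318 + 625/64) - 2971) = 557/(-2993/20977/64 - 2971) = 557/(-2993*64/20977 - 2971) = 557/(-191552/20977 - 2971) = 557/(-62514219/20977) = 557*(-20977/62514219) = -11684189/62514219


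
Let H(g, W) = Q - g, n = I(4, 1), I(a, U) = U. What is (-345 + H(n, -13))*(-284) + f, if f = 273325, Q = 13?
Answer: 367897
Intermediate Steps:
n = 1
H(g, W) = 13 - g
(-345 + H(n, -13))*(-284) + f = (-345 + (13 - 1*1))*(-284) + 273325 = (-345 + (13 - 1))*(-284) + 273325 = (-345 + 12)*(-284) + 273325 = -333*(-284) + 273325 = 94572 + 273325 = 367897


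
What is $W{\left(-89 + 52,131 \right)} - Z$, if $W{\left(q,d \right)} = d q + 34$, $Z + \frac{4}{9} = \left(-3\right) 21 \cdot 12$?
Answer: $- \frac{36509}{9} \approx -4056.6$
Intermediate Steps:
$Z = - \frac{6808}{9}$ ($Z = - \frac{4}{9} + \left(-3\right) 21 \cdot 12 = - \frac{4}{9} - 756 = - \frac{6808}{9} \approx -756.44$)
$W{\left(q,d \right)} = 34 + d q$
$W{\left(-89 + 52,131 \right)} - Z = \left(34 + 131 \left(-89 + 52\right)\right) - - \frac{6808}{9} = \left(34 + 131 \left(-37\right)\right) + \frac{6808}{9} = \left(34 - 4847\right) + \frac{6808}{9} = -4813 + \frac{6808}{9} = - \frac{36509}{9}$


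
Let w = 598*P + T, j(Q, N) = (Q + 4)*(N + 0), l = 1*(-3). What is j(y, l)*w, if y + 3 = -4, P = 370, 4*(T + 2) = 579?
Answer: 7970499/4 ≈ 1.9926e+6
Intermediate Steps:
T = 571/4 (T = -2 + (¼)*579 = -2 + 579/4 = 571/4 ≈ 142.75)
y = -7 (y = -3 - 4 = -7)
l = -3
j(Q, N) = N*(4 + Q) (j(Q, N) = (4 + Q)*N = N*(4 + Q))
w = 885611/4 (w = 598*370 + 571/4 = 221260 + 571/4 = 885611/4 ≈ 2.2140e+5)
j(y, l)*w = -3*(4 - 7)*(885611/4) = -3*(-3)*(885611/4) = 9*(885611/4) = 7970499/4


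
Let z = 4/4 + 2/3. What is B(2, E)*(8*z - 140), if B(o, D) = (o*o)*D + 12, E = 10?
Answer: -19760/3 ≈ -6586.7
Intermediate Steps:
z = 5/3 (z = 4*(¼) + 2*(⅓) = 1 + ⅔ = 5/3 ≈ 1.6667)
B(o, D) = 12 + D*o² (B(o, D) = o²*D + 12 = D*o² + 12 = 12 + D*o²)
B(2, E)*(8*z - 140) = (12 + 10*2²)*(8*(5/3) - 140) = (12 + 10*4)*(40/3 - 140) = (12 + 40)*(-380/3) = 52*(-380/3) = -19760/3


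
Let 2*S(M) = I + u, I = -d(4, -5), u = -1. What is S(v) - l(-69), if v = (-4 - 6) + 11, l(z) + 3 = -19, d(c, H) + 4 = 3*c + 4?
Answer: 31/2 ≈ 15.500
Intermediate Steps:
d(c, H) = 3*c (d(c, H) = -4 + (3*c + 4) = -4 + (4 + 3*c) = 3*c)
l(z) = -22 (l(z) = -3 - 19 = -22)
v = 1 (v = -10 + 11 = 1)
I = -12 (I = -3*4 = -1*12 = -12)
S(M) = -13/2 (S(M) = (-12 - 1)/2 = (1/2)*(-13) = -13/2)
S(v) - l(-69) = -13/2 - 1*(-22) = -13/2 + 22 = 31/2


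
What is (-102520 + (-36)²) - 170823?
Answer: -272047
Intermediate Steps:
(-102520 + (-36)²) - 170823 = (-102520 + 1296) - 170823 = -101224 - 170823 = -272047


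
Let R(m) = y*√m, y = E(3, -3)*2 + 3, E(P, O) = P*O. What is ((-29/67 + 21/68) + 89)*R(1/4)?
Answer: -6073785/9112 ≈ -666.57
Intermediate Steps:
E(P, O) = O*P
y = -15 (y = -3*3*2 + 3 = -9*2 + 3 = -18 + 3 = -15)
R(m) = -15*√m
((-29/67 + 21/68) + 89)*R(1/4) = ((-29/67 + 21/68) + 89)*(-15*√(1/4)) = ((-29*1/67 + 21*(1/68)) + 89)*(-15*√(¼)) = ((-29/67 + 21/68) + 89)*(-15*½) = (-565/4556 + 89)*(-15/2) = (404919/4556)*(-15/2) = -6073785/9112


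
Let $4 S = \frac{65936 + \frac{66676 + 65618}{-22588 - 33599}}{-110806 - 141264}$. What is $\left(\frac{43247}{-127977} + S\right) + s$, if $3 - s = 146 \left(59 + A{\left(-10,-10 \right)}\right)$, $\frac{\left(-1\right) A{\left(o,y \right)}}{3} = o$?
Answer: $- \frac{747540011737882091}{57541128800220} \approx -12991.0$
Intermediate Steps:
$A{\left(o,y \right)} = - 3 o$
$S = - \frac{88205089}{1348862580}$ ($S = \frac{\left(65936 + \frac{66676 + 65618}{-22588 - 33599}\right) \frac{1}{-110806 - 141264}}{4} = \frac{\left(65936 + \frac{132294}{-56187}\right) \frac{1}{-252070}}{4} = \frac{\left(65936 + 132294 \left(- \frac{1}{56187}\right)\right) \left(- \frac{1}{252070}\right)}{4} = \frac{\left(65936 - \frac{44098}{18729}\right) \left(- \frac{1}{252070}\right)}{4} = \frac{\frac{1234871246}{18729} \left(- \frac{1}{252070}\right)}{4} = \frac{1}{4} \left(- \frac{88205089}{337215645}\right) = - \frac{88205089}{1348862580} \approx -0.065392$)
$s = -12991$ ($s = 3 - 146 \left(59 - -30\right) = 3 - 146 \left(59 + 30\right) = 3 - 146 \cdot 89 = 3 - 12994 = -12991$)
$\left(\frac{43247}{-127977} + S\right) + s = \left(\frac{43247}{-127977} - \frac{88205089}{1348862580}\right) - 12991 = \left(43247 \left(- \frac{1}{127977}\right) - \frac{88205089}{1348862580}\right) - 12991 = \left(- \frac{43247}{127977} - \frac{88205089}{1348862580}\right) - 12991 = - \frac{23207494224071}{57541128800220} - 12991 = - \frac{747540011737882091}{57541128800220}$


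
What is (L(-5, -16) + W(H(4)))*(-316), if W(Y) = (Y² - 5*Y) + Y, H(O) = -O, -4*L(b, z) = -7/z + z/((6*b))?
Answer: -2408473/240 ≈ -10035.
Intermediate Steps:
L(b, z) = 7/(4*z) - z/(24*b) (L(b, z) = -(-7/z + z/((6*b)))/4 = -(-7/z + z*(1/(6*b)))/4 = -(-7/z + z/(6*b))/4 = 7/(4*z) - z/(24*b))
W(Y) = Y² - 4*Y
(L(-5, -16) + W(H(4)))*(-316) = (((7/4)/(-16) - 1/24*(-16)/(-5)) + (-1*4)*(-4 - 1*4))*(-316) = (((7/4)*(-1/16) - 1/24*(-16)*(-⅕)) - 4*(-4 - 4))*(-316) = ((-7/64 - 2/15) - 4*(-8))*(-316) = (-233/960 + 32)*(-316) = (30487/960)*(-316) = -2408473/240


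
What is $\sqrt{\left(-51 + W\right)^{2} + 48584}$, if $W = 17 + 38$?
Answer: $90 \sqrt{6} \approx 220.45$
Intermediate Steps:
$W = 55$
$\sqrt{\left(-51 + W\right)^{2} + 48584} = \sqrt{\left(-51 + 55\right)^{2} + 48584} = \sqrt{4^{2} + 48584} = \sqrt{16 + 48584} = \sqrt{48600} = 90 \sqrt{6}$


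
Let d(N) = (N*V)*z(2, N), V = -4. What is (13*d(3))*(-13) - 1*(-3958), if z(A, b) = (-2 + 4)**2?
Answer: 12070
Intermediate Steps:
z(A, b) = 4 (z(A, b) = 2**2 = 4)
d(N) = -16*N (d(N) = (N*(-4))*4 = -4*N*4 = -16*N)
(13*d(3))*(-13) - 1*(-3958) = (13*(-16*3))*(-13) - 1*(-3958) = (13*(-48))*(-13) + 3958 = -624*(-13) + 3958 = 8112 + 3958 = 12070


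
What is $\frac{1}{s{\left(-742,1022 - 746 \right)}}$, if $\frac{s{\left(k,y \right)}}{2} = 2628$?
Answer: $\frac{1}{5256} \approx 0.00019026$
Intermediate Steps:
$s{\left(k,y \right)} = 5256$ ($s{\left(k,y \right)} = 2 \cdot 2628 = 5256$)
$\frac{1}{s{\left(-742,1022 - 746 \right)}} = \frac{1}{5256}$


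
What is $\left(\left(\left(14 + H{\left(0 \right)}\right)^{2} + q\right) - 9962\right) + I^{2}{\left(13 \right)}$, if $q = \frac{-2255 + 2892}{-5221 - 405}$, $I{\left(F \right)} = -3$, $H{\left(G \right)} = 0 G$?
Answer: $- \frac{54893519}{5626} \approx -9757.1$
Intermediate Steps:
$H{\left(G \right)} = 0$
$q = - \frac{637}{5626}$ ($q = \frac{637}{-5626} = 637 \left(- \frac{1}{5626}\right) = - \frac{637}{5626} \approx -0.11322$)
$\left(\left(\left(14 + H{\left(0 \right)}\right)^{2} + q\right) - 9962\right) + I^{2}{\left(13 \right)} = \left(\left(\left(14 + 0\right)^{2} - \frac{637}{5626}\right) - 9962\right) + \left(-3\right)^{2} = \left(\left(14^{2} - \frac{637}{5626}\right) - 9962\right) + 9 = \left(\left(196 - \frac{637}{5626}\right) - 9962\right) + 9 = \left(\frac{1102059}{5626} - 9962\right) + 9 = - \frac{54944153}{5626} + 9 = - \frac{54893519}{5626}$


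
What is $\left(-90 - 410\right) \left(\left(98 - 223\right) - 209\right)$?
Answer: $167000$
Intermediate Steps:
$\left(-90 - 410\right) \left(\left(98 - 223\right) - 209\right) = - 500 \left(-125 - 209\right) = \left(-500\right) \left(-334\right) = 167000$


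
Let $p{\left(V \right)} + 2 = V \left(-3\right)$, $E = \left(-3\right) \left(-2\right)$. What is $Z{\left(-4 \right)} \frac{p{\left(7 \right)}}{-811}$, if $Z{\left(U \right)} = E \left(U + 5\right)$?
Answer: $\frac{138}{811} \approx 0.17016$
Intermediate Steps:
$E = 6$
$p{\left(V \right)} = -2 - 3 V$ ($p{\left(V \right)} = -2 + V \left(-3\right) = -2 - 3 V$)
$Z{\left(U \right)} = 30 + 6 U$ ($Z{\left(U \right)} = 6 \left(U + 5\right) = 6 \left(5 + U\right) = 30 + 6 U$)
$Z{\left(-4 \right)} \frac{p{\left(7 \right)}}{-811} = \left(30 + 6 \left(-4\right)\right) \frac{-2 - 21}{-811} = \left(30 - 24\right) \left(-2 - 21\right) \left(- \frac{1}{811}\right) = 6 \left(\left(-23\right) \left(- \frac{1}{811}\right)\right) = 6 \cdot \frac{23}{811} = \frac{138}{811}$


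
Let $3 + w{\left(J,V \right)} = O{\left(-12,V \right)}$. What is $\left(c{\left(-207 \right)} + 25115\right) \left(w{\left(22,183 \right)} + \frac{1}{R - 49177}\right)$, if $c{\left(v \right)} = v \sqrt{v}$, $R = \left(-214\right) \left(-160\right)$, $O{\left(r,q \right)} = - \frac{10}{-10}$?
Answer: $- \frac{750310625}{14937} + \frac{6184125 i \sqrt{23}}{4979} \approx -50232.0 + 5956.6 i$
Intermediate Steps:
$O{\left(r,q \right)} = 1$ ($O{\left(r,q \right)} = \left(-10\right) \left(- \frac{1}{10}\right) = 1$)
$w{\left(J,V \right)} = -2$ ($w{\left(J,V \right)} = -3 + 1 = -2$)
$R = 34240$
$c{\left(v \right)} = v^{\frac{3}{2}}$
$\left(c{\left(-207 \right)} + 25115\right) \left(w{\left(22,183 \right)} + \frac{1}{R - 49177}\right) = \left(\left(-207\right)^{\frac{3}{2}} + 25115\right) \left(-2 + \frac{1}{34240 - 49177}\right) = \left(- 621 i \sqrt{23} + 25115\right) \left(-2 + \frac{1}{-14937}\right) = \left(25115 - 621 i \sqrt{23}\right) \left(-2 - \frac{1}{14937}\right) = \left(25115 - 621 i \sqrt{23}\right) \left(- \frac{29875}{14937}\right) = - \frac{750310625}{14937} + \frac{6184125 i \sqrt{23}}{4979}$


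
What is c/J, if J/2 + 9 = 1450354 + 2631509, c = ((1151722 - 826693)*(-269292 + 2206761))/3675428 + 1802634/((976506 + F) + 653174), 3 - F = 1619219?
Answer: 274839915136259/13082232741622464 ≈ 0.021009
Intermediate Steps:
F = -1619216 (F = 3 - 1*1619219 = 3 - 1619219 = -1619216)
c = 274839915136259/1602486608 (c = ((1151722 - 826693)*(-269292 + 2206761))/3675428 + 1802634/((976506 - 1619216) + 653174) = (325029*1937469)*(1/3675428) + 1802634/(-642710 + 653174) = 629733611601*(1/3675428) + 1802634/10464 = 629733611601/3675428 + 1802634*(1/10464) = 629733611601/3675428 + 300439/1744 = 274839915136259/1602486608 ≈ 1.7151e+5)
J = 8163708 (J = -18 + 2*(1450354 + 2631509) = -18 + 2*4081863 = -18 + 8163726 = 8163708)
c/J = (274839915136259/1602486608)/8163708 = (274839915136259/1602486608)*(1/8163708) = 274839915136259/13082232741622464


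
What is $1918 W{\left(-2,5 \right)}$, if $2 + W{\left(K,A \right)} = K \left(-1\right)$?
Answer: $0$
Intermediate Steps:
$W{\left(K,A \right)} = -2 - K$ ($W{\left(K,A \right)} = -2 + K \left(-1\right) = -2 - K$)
$1918 W{\left(-2,5 \right)} = 1918 \left(-2 - -2\right) = 1918 \left(-2 + 2\right) = 1918 \cdot 0 = 0$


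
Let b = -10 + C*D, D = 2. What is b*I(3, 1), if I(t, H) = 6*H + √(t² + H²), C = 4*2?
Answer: 36 + 6*√10 ≈ 54.974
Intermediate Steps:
C = 8
b = 6 (b = -10 + 8*2 = -10 + 16 = 6)
I(t, H) = √(H² + t²) + 6*H (I(t, H) = 6*H + √(H² + t²) = √(H² + t²) + 6*H)
b*I(3, 1) = 6*(√(1² + 3²) + 6*1) = 6*(√(1 + 9) + 6) = 6*(√10 + 6) = 6*(6 + √10) = 36 + 6*√10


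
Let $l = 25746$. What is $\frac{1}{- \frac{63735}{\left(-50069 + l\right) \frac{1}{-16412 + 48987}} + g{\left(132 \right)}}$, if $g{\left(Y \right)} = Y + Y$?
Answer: $\frac{24323}{2082588897} \approx 1.1679 \cdot 10^{-5}$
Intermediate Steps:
$g{\left(Y \right)} = 2 Y$
$\frac{1}{- \frac{63735}{\left(-50069 + l\right) \frac{1}{-16412 + 48987}} + g{\left(132 \right)}} = \frac{1}{- \frac{63735}{\left(-50069 + 25746\right) \frac{1}{-16412 + 48987}} + 2 \cdot 132} = \frac{1}{- \frac{63735}{\left(-24323\right) \frac{1}{32575}} + 264} = \frac{1}{- \frac{63735}{- \frac{24323}{32575}} + 264} = \frac{1}{\left(-63735\right) \left(- \frac{32575}{24323}\right) + 264} = \frac{1}{\frac{2076167625}{24323} + 264} = \frac{1}{\frac{2082588897}{24323}} = \frac{24323}{2082588897}$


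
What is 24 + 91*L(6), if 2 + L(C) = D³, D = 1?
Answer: -67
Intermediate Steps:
L(C) = -1 (L(C) = -2 + 1³ = -2 + 1 = -1)
24 + 91*L(6) = 24 + 91*(-1) = 24 - 91 = -67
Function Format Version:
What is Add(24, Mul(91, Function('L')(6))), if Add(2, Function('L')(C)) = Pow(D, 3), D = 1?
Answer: -67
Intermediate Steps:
Function('L')(C) = -1 (Function('L')(C) = Add(-2, Pow(1, 3)) = Add(-2, 1) = -1)
Add(24, Mul(91, Function('L')(6))) = Add(24, Mul(91, -1)) = Add(24, -91) = -67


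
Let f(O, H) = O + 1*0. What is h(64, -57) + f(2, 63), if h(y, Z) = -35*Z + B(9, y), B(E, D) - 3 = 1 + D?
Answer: 2065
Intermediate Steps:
B(E, D) = 4 + D (B(E, D) = 3 + (1 + D) = 4 + D)
h(y, Z) = 4 + y - 35*Z (h(y, Z) = -35*Z + (4 + y) = 4 + y - 35*Z)
f(O, H) = O (f(O, H) = O + 0 = O)
h(64, -57) + f(2, 63) = (4 + 64 - 35*(-57)) + 2 = (4 + 64 + 1995) + 2 = 2063 + 2 = 2065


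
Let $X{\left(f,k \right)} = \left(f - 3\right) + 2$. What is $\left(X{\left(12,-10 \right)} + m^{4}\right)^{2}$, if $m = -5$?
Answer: $404496$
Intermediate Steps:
$X{\left(f,k \right)} = -1 + f$ ($X{\left(f,k \right)} = \left(-3 + f\right) + 2 = -1 + f$)
$\left(X{\left(12,-10 \right)} + m^{4}\right)^{2} = \left(\left(-1 + 12\right) + \left(-5\right)^{4}\right)^{2} = \left(11 + 625\right)^{2} = 636^{2} = 404496$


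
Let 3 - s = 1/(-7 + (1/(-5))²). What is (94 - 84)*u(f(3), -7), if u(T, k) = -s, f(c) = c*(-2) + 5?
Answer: -2735/87 ≈ -31.437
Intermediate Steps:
f(c) = 5 - 2*c (f(c) = -2*c + 5 = 5 - 2*c)
s = 547/174 (s = 3 - 1/(-7 + (1/(-5))²) = 3 - 1/(-7 + (1*(-⅕))²) = 3 - 1/(-7 + (-⅕)²) = 3 - 1/(-7 + 1/25) = 3 - 1/(-174/25) = 3 - 1*(-25/174) = 3 + 25/174 = 547/174 ≈ 3.1437)
u(T, k) = -547/174 (u(T, k) = -1*547/174 = -547/174)
(94 - 84)*u(f(3), -7) = (94 - 84)*(-547/174) = 10*(-547/174) = -2735/87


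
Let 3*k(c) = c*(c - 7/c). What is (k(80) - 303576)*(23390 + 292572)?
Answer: -95245165090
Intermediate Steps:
k(c) = c*(c - 7/c)/3 (k(c) = (c*(c - 7/c))/3 = c*(c - 7/c)/3)
(k(80) - 303576)*(23390 + 292572) = ((-7/3 + (⅓)*80²) - 303576)*(23390 + 292572) = ((-7/3 + (⅓)*6400) - 303576)*315962 = ((-7/3 + 6400/3) - 303576)*315962 = (2131 - 303576)*315962 = -301445*315962 = -95245165090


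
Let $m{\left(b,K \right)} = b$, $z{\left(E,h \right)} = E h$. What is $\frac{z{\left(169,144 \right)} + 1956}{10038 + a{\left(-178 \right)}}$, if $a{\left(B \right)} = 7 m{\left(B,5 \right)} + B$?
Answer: $\frac{13146}{4307} \approx 3.0522$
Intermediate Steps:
$a{\left(B \right)} = 8 B$ ($a{\left(B \right)} = 7 B + B = 8 B$)
$\frac{z{\left(169,144 \right)} + 1956}{10038 + a{\left(-178 \right)}} = \frac{169 \cdot 144 + 1956}{10038 + 8 \left(-178\right)} = \frac{24336 + 1956}{10038 - 1424} = \frac{26292}{8614} = 26292 \cdot \frac{1}{8614} = \frac{13146}{4307}$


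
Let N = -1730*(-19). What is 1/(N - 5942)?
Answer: 1/26928 ≈ 3.7136e-5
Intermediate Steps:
N = 32870
1/(N - 5942) = 1/(32870 - 5942) = 1/26928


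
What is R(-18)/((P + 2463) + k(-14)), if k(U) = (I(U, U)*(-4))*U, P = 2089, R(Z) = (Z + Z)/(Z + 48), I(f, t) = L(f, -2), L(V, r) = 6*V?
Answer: 3/380 ≈ 0.0078947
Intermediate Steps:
I(f, t) = 6*f
R(Z) = 2*Z/(48 + Z) (R(Z) = (2*Z)/(48 + Z) = 2*Z/(48 + Z))
k(U) = -24*U² (k(U) = ((6*U)*(-4))*U = (-24*U)*U = -24*U²)
R(-18)/((P + 2463) + k(-14)) = (2*(-18)/(48 - 18))/((2089 + 2463) - 24*(-14)²) = (2*(-18)/30)/(4552 - 24*196) = (2*(-18)*(1/30))/(4552 - 4704) = -6/5/(-152) = -6/5*(-1/152) = 3/380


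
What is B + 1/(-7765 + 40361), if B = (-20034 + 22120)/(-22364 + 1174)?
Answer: -33987033/345354620 ≈ -0.098412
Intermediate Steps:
B = -1043/10595 (B = 2086/(-21190) = 2086*(-1/21190) = -1043/10595 ≈ -0.098443)
B + 1/(-7765 + 40361) = -1043/10595 + 1/(-7765 + 40361) = -1043/10595 + 1/32596 = -33987033/345354620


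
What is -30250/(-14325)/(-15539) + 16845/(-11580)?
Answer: -9999954301/6873769884 ≈ -1.4548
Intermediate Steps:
-30250/(-14325)/(-15539) + 16845/(-11580) = -30250*(-1/14325)*(-1/15539) + 16845*(-1/11580) = (1210/573)*(-1/15539) - 1123/772 = -1210/8903847 - 1123/772 = -9999954301/6873769884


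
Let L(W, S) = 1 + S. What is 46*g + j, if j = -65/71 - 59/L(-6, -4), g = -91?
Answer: -887624/213 ≈ -4167.3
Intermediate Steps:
j = 3994/213 (j = -65/71 - 59/(1 - 4) = -65*1/71 - 59/(-3) = -65/71 - 59*(-⅓) = -65/71 + 59/3 = 3994/213 ≈ 18.751)
46*g + j = 46*(-91) + 3994/213 = -4186 + 3994/213 = -887624/213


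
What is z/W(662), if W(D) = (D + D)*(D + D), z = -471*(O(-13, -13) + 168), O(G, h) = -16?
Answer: -8949/219122 ≈ -0.040840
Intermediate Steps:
z = -71592 (z = -471*(-16 + 168) = -471*152 = -71592)
W(D) = 4*D**2 (W(D) = (2*D)*(2*D) = 4*D**2)
z/W(662) = -71592/(4*662**2) = -71592/(4*438244) = -71592/1752976 = -71592*1/1752976 = -8949/219122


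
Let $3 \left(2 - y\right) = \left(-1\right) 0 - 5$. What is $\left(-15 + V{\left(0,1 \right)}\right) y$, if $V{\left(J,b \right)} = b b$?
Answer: $- \frac{154}{3} \approx -51.333$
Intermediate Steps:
$y = \frac{11}{3}$ ($y = 2 - \frac{\left(-1\right) 0 - 5}{3} = 2 - \frac{0 - 5}{3} = 2 - - \frac{5}{3} = 2 + \frac{5}{3} = \frac{11}{3} \approx 3.6667$)
$V{\left(J,b \right)} = b^{2}$
$\left(-15 + V{\left(0,1 \right)}\right) y = \left(-15 + 1^{2}\right) \frac{11}{3} = \left(-15 + 1\right) \frac{11}{3} = \left(-14\right) \frac{11}{3} = - \frac{154}{3}$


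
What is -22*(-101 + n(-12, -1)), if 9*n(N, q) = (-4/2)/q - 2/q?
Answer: 19910/9 ≈ 2212.2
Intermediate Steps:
n(N, q) = -4/(9*q) (n(N, q) = ((-4/2)/q - 2/q)/9 = ((-4*½)/q - 2/q)/9 = (-2/q - 2/q)/9 = (-4/q)/9 = -4/(9*q))
-22*(-101 + n(-12, -1)) = -22*(-101 - 4/9/(-1)) = -22*(-101 - 4/9*(-1)) = -22*(-101 + 4/9) = -22*(-905/9) = 19910/9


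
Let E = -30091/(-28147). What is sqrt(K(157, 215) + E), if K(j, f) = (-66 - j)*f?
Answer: 8*I*sqrt(593496129877)/28147 ≈ 218.96*I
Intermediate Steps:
K(j, f) = f*(-66 - j)
E = 30091/28147 (E = -30091*(-1/28147) = 30091/28147 ≈ 1.0691)
sqrt(K(157, 215) + E) = sqrt(-1*215*(66 + 157) + 30091/28147) = sqrt(-1*215*223 + 30091/28147) = sqrt(-47945 + 30091/28147) = sqrt(-1349477824/28147) = 8*I*sqrt(593496129877)/28147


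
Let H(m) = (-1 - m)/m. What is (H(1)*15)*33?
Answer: -990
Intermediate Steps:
H(m) = (-1 - m)/m
(H(1)*15)*33 = (((-1 - 1*1)/1)*15)*33 = ((1*(-1 - 1))*15)*33 = ((1*(-2))*15)*33 = -2*15*33 = -30*33 = -990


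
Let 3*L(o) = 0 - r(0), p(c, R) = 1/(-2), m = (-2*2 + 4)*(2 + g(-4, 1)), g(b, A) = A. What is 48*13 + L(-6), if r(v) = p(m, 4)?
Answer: 3745/6 ≈ 624.17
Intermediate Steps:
m = 0 (m = (-2*2 + 4)*(2 + 1) = (-4 + 4)*3 = 0*3 = 0)
p(c, R) = -½
r(v) = -½
L(o) = ⅙ (L(o) = (0 - 1*(-½))/3 = (0 + ½)/3 = (⅓)*(½) = ⅙)
48*13 + L(-6) = 48*13 + ⅙ = 624 + ⅙ = 3745/6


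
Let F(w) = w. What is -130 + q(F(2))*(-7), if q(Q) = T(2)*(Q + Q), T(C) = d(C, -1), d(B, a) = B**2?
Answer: -242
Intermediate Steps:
T(C) = C**2
q(Q) = 8*Q (q(Q) = 2**2*(Q + Q) = 4*(2*Q) = 8*Q)
-130 + q(F(2))*(-7) = -130 + (8*2)*(-7) = -130 + 16*(-7) = -130 - 112 = -242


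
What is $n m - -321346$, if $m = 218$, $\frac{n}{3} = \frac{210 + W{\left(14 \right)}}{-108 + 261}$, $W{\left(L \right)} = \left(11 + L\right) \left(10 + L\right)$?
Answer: $\frac{5521742}{17} \approx 3.2481 \cdot 10^{5}$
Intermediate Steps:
$W{\left(L \right)} = \left(10 + L\right) \left(11 + L\right)$
$n = \frac{270}{17}$ ($n = 3 \frac{210 + \left(110 + 14^{2} + 21 \cdot 14\right)}{-108 + 261} = 3 \frac{210 + \left(110 + 196 + 294\right)}{153} = 3 \left(210 + 600\right) \frac{1}{153} = 3 \cdot 810 \cdot \frac{1}{153} = 3 \cdot \frac{90}{17} = \frac{270}{17} \approx 15.882$)
$n m - -321346 = \frac{270}{17} \cdot 218 - -321346 = \frac{58860}{17} + 321346 = \frac{5521742}{17}$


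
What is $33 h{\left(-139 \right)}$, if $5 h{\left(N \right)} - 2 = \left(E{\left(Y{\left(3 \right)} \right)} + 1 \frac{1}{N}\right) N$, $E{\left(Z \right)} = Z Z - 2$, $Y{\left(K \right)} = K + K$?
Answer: $- \frac{155859}{5} \approx -31172.0$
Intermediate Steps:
$Y{\left(K \right)} = 2 K$
$E{\left(Z \right)} = -2 + Z^{2}$ ($E{\left(Z \right)} = Z^{2} - 2 = -2 + Z^{2}$)
$h{\left(N \right)} = \frac{2}{5} + \frac{N \left(34 + \frac{1}{N}\right)}{5}$ ($h{\left(N \right)} = \frac{2}{5} + \frac{\left(\left(-2 + \left(2 \cdot 3\right)^{2}\right) + 1 \frac{1}{N}\right) N}{5} = \frac{2}{5} + \frac{\left(\left(-2 + 6^{2}\right) + \frac{1}{N}\right) N}{5} = \frac{2}{5} + \frac{\left(\left(-2 + 36\right) + \frac{1}{N}\right) N}{5} = \frac{2}{5} + \frac{\left(34 + \frac{1}{N}\right) N}{5} = \frac{2}{5} + \frac{N \left(34 + \frac{1}{N}\right)}{5}$)
$33 h{\left(-139 \right)} = 33 \left(\frac{3}{5} + \frac{34}{5} \left(-139\right)\right) = 33 \left(\frac{3}{5} - \frac{4726}{5}\right) = 33 \left(- \frac{4723}{5}\right) = - \frac{155859}{5}$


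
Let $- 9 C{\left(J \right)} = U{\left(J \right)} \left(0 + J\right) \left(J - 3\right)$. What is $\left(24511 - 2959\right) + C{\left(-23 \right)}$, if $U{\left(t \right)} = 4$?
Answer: $\frac{191576}{9} \approx 21286.0$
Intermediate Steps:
$C{\left(J \right)} = - \frac{4 J \left(-3 + J\right)}{9}$ ($C{\left(J \right)} = - \frac{4 \left(0 + J\right) \left(J - 3\right)}{9} = - \frac{4 J \left(-3 + J\right)}{9}$)
$\left(24511 - 2959\right) + C{\left(-23 \right)} = \left(24511 - 2959\right) + \frac{4}{9} \left(-23\right) \left(3 - -23\right) = 21552 + \frac{4}{9} \left(-23\right) \left(3 + 23\right) = 21552 + \frac{4}{9} \left(-23\right) 26 = 21552 - \frac{2392}{9} = \frac{191576}{9}$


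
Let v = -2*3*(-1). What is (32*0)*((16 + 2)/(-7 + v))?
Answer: 0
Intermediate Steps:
v = 6 (v = -6*(-1) = 6)
(32*0)*((16 + 2)/(-7 + v)) = (32*0)*((16 + 2)/(-7 + 6)) = 0*(18/(-1)) = 0*(18*(-1)) = 0*(-18) = 0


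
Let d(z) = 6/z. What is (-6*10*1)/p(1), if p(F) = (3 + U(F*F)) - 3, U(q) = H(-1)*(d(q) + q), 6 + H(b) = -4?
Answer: 6/7 ≈ 0.85714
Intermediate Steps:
H(b) = -10 (H(b) = -6 - 4 = -10)
U(q) = -60/q - 10*q (U(q) = -10*(6/q + q) = -10*(q + 6/q) = -60/q - 10*q)
p(F) = -60/F² - 10*F² (p(F) = (3 + (-60/F² - 10*F*F)) - 3 = (3 + (-60/F² - 10*F²)) - 3 = (3 - 60/F² - 10*F²) - 3 = -60/F² - 10*F²)
(-6*10*1)/p(1) = (-6*10*1)/((10*(-6 - 1*1⁴)/1²)) = (-60*1)/((10*1*(-6 - 1*1))) = -60*1/(10*(-6 - 1)) = -60/(10*1*(-7)) = -60/(-70) = -60*(-1/70) = 6/7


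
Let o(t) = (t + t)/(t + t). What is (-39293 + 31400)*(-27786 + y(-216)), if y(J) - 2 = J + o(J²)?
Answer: 220996107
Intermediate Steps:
o(t) = 1 (o(t) = (2*t)/((2*t)) = (2*t)*(1/(2*t)) = 1)
y(J) = 3 + J (y(J) = 2 + (J + 1) = 2 + (1 + J) = 3 + J)
(-39293 + 31400)*(-27786 + y(-216)) = (-39293 + 31400)*(-27786 + (3 - 216)) = -7893*(-27786 - 213) = -7893*(-27999) = 220996107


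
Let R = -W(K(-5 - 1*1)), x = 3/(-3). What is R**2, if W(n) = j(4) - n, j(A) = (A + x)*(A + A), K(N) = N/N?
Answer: 529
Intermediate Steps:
x = -1 (x = 3*(-1/3) = -1)
K(N) = 1
j(A) = 2*A*(-1 + A) (j(A) = (A - 1)*(A + A) = (-1 + A)*(2*A) = 2*A*(-1 + A))
W(n) = 24 - n (W(n) = 2*4*(-1 + 4) - n = 2*4*3 - n = 24 - n)
R = -23 (R = -(24 - 1*1) = -(24 - 1) = -1*23 = -23)
R**2 = (-23)**2 = 529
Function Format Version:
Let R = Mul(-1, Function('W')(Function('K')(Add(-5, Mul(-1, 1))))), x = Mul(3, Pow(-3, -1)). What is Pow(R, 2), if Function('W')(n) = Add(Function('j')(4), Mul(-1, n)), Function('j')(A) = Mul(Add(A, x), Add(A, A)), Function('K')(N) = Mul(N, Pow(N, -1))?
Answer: 529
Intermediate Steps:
x = -1 (x = Mul(3, Rational(-1, 3)) = -1)
Function('K')(N) = 1
Function('j')(A) = Mul(2, A, Add(-1, A)) (Function('j')(A) = Mul(Add(A, -1), Add(A, A)) = Mul(Add(-1, A), Mul(2, A)) = Mul(2, A, Add(-1, A)))
Function('W')(n) = Add(24, Mul(-1, n)) (Function('W')(n) = Add(Mul(2, 4, Add(-1, 4)), Mul(-1, n)) = Add(Mul(2, 4, 3), Mul(-1, n)) = Add(24, Mul(-1, n)))
R = -23 (R = Mul(-1, Add(24, Mul(-1, 1))) = Mul(-1, Add(24, -1)) = Mul(-1, 23) = -23)
Pow(R, 2) = Pow(-23, 2) = 529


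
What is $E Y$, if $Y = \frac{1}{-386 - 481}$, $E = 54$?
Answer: $- \frac{18}{289} \approx -0.062284$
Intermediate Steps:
$Y = - \frac{1}{867}$ ($Y = \frac{1}{-867} = - \frac{1}{867} \approx -0.0011534$)
$E Y = 54 \left(- \frac{1}{867}\right) = - \frac{18}{289}$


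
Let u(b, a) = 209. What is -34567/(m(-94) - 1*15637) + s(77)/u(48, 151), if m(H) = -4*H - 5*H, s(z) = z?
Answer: 760310/281029 ≈ 2.7055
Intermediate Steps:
m(H) = -9*H
-34567/(m(-94) - 1*15637) + s(77)/u(48, 151) = -34567/(-9*(-94) - 1*15637) + 77/209 = -34567/(846 - 15637) + 77*(1/209) = -34567/(-14791) + 7/19 = -34567*(-1/14791) + 7/19 = 34567/14791 + 7/19 = 760310/281029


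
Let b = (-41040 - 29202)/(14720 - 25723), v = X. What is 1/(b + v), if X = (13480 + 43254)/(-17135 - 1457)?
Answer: 102283888/340847531 ≈ 0.30009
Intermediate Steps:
X = -28367/9296 (X = 56734/(-18592) = 56734*(-1/18592) = -28367/9296 ≈ -3.0515)
v = -28367/9296 ≈ -3.0515
b = 70242/11003 (b = -70242/(-11003) = -70242*(-1/11003) = 70242/11003 ≈ 6.3839)
1/(b + v) = 1/(70242/11003 - 28367/9296) = 1/(340847531/102283888) = 102283888/340847531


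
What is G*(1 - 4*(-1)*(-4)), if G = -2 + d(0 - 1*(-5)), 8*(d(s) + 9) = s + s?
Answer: 585/4 ≈ 146.25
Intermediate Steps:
d(s) = -9 + s/4 (d(s) = -9 + (s + s)/8 = -9 + (2*s)/8 = -9 + s/4)
G = -39/4 (G = -2 + (-9 + (0 - 1*(-5))/4) = -2 + (-9 + (0 + 5)/4) = -2 + (-9 + (¼)*5) = -2 + (-9 + 5/4) = -2 - 31/4 = -39/4 ≈ -9.7500)
G*(1 - 4*(-1)*(-4)) = -39*(1 - 4*(-1)*(-4))/4 = -39*(1 + 4*(-4))/4 = -39*(1 - 16)/4 = -39/4*(-15) = 585/4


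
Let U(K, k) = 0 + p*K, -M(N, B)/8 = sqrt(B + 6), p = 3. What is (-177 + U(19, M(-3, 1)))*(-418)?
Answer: 50160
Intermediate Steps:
M(N, B) = -8*sqrt(6 + B) (M(N, B) = -8*sqrt(B + 6) = -8*sqrt(6 + B))
U(K, k) = 3*K (U(K, k) = 0 + 3*K = 3*K)
(-177 + U(19, M(-3, 1)))*(-418) = (-177 + 3*19)*(-418) = (-177 + 57)*(-418) = -120*(-418) = 50160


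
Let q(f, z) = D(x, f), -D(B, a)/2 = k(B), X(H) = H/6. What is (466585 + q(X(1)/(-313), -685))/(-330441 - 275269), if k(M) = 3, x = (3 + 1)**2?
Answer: -466579/605710 ≈ -0.77030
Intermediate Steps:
X(H) = H/6 (X(H) = H*(1/6) = H/6)
x = 16 (x = 4**2 = 16)
D(B, a) = -6 (D(B, a) = -2*3 = -6)
q(f, z) = -6
(466585 + q(X(1)/(-313), -685))/(-330441 - 275269) = (466585 - 6)/(-330441 - 275269) = 466579/(-605710) = 466579*(-1/605710) = -466579/605710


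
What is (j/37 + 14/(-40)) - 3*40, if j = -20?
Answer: -89459/740 ≈ -120.89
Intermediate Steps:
(j/37 + 14/(-40)) - 3*40 = (-20/37 + 14/(-40)) - 3*40 = (-20*1/37 + 14*(-1/40)) - 120 = (-20/37 - 7/20) - 120 = -659/740 - 120 = -89459/740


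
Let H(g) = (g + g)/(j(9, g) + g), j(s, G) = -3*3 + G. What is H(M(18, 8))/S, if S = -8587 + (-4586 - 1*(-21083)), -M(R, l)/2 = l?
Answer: 16/162155 ≈ 9.8671e-5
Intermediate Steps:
j(s, G) = -9 + G
M(R, l) = -2*l
H(g) = 2*g/(-9 + 2*g) (H(g) = (g + g)/((-9 + g) + g) = (2*g)/(-9 + 2*g) = 2*g/(-9 + 2*g))
S = 7910 (S = -8587 + (-4586 + 21083) = -8587 + 16497 = 7910)
H(M(18, 8))/S = (2*(-2*8)/(-9 + 2*(-2*8)))/7910 = (2*(-16)/(-9 + 2*(-16)))*(1/7910) = (2*(-16)/(-9 - 32))*(1/7910) = (2*(-16)/(-41))*(1/7910) = (2*(-16)*(-1/41))*(1/7910) = (32/41)*(1/7910) = 16/162155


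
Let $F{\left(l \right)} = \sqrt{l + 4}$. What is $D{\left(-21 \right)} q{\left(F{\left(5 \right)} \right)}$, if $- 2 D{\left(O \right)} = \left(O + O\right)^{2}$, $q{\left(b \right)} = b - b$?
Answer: $0$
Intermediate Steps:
$F{\left(l \right)} = \sqrt{4 + l}$
$q{\left(b \right)} = 0$
$D{\left(O \right)} = - 2 O^{2}$ ($D{\left(O \right)} = - \frac{\left(O + O\right)^{2}}{2} = - \frac{\left(2 O\right)^{2}}{2} = - \frac{4 O^{2}}{2} = - 2 O^{2}$)
$D{\left(-21 \right)} q{\left(F{\left(5 \right)} \right)} = - 2 \left(-21\right)^{2} \cdot 0 = \left(-2\right) 441 \cdot 0 = \left(-882\right) 0 = 0$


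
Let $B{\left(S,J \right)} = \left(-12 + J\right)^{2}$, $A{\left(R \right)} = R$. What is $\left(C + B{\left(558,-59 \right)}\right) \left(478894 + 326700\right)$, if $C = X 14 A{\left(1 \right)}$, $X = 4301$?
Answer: $52569036470$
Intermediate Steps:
$C = 60214$ ($C = 4301 \cdot 14 \cdot 1 = 4301 \cdot 14 = 60214$)
$\left(C + B{\left(558,-59 \right)}\right) \left(478894 + 326700\right) = \left(60214 + \left(-12 - 59\right)^{2}\right) \left(478894 + 326700\right) = \left(60214 + \left(-71\right)^{2}\right) 805594 = \left(60214 + 5041\right) 805594 = 65255 \cdot 805594 = 52569036470$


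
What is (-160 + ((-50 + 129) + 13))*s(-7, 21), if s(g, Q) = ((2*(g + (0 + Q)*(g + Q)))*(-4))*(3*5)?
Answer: 2341920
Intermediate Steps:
s(g, Q) = -120*g - 120*Q*(Q + g) (s(g, Q) = ((2*(g + Q*(Q + g)))*(-4))*15 = ((2*g + 2*Q*(Q + g))*(-4))*15 = (-8*g - 8*Q*(Q + g))*15 = -120*g - 120*Q*(Q + g))
(-160 + ((-50 + 129) + 13))*s(-7, 21) = (-160 + ((-50 + 129) + 13))*(-120*(-7) - 120*21² - 120*21*(-7)) = (-160 + (79 + 13))*(840 - 120*441 + 17640) = (-160 + 92)*(840 - 52920 + 17640) = -68*(-34440) = 2341920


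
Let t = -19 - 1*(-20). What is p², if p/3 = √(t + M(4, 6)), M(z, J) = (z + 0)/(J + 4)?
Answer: 63/5 ≈ 12.600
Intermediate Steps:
M(z, J) = z/(4 + J)
t = 1 (t = -19 + 20 = 1)
p = 3*√35/5 (p = 3*√(1 + 4/(4 + 6)) = 3*√(1 + 4/10) = 3*√(1 + 4*(⅒)) = 3*√(1 + ⅖) = 3*√(7/5) = 3*(√35/5) = 3*√35/5 ≈ 3.5496)
p² = (3*√35/5)² = 63/5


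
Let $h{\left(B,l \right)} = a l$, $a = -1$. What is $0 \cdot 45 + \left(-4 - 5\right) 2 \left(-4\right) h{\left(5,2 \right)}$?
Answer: $-144$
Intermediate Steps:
$h{\left(B,l \right)} = - l$
$0 \cdot 45 + \left(-4 - 5\right) 2 \left(-4\right) h{\left(5,2 \right)} = 0 \cdot 45 + \left(-4 - 5\right) 2 \left(-4\right) \left(\left(-1\right) 2\right) = 0 + \left(-9\right) 2 \left(-4\right) \left(-2\right) = 0 + \left(-18\right) \left(-4\right) \left(-2\right) = 0 + 72 \left(-2\right) = 0 - 144 = -144$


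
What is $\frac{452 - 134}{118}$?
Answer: $\frac{159}{59} \approx 2.6949$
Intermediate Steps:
$\frac{452 - 134}{118} = 318 \cdot \frac{1}{118} = \frac{159}{59}$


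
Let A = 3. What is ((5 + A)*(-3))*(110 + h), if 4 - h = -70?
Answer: -4416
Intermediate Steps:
h = 74 (h = 4 - 1*(-70) = 4 + 70 = 74)
((5 + A)*(-3))*(110 + h) = ((5 + 3)*(-3))*(110 + 74) = (8*(-3))*184 = -24*184 = -4416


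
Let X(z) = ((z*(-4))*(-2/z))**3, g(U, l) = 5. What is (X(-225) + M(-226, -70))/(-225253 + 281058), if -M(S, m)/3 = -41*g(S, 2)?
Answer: 1127/55805 ≈ 0.020195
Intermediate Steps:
M(S, m) = 615 (M(S, m) = -(-123)*5 = -3*(-205) = 615)
X(z) = 512 (X(z) = ((-4*z)*(-2/z))**3 = 8**3 = 512)
(X(-225) + M(-226, -70))/(-225253 + 281058) = (512 + 615)/(-225253 + 281058) = 1127/55805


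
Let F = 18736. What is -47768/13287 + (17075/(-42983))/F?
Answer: -38469205858309/10700412907056 ≈ -3.5951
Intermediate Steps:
-47768/13287 + (17075/(-42983))/F = -47768/13287 + (17075/(-42983))/18736 = -47768*1/13287 + (17075*(-1/42983))*(1/18736) = -47768/13287 - 17075/42983*1/18736 = -47768/13287 - 17075/805329488 = -38469205858309/10700412907056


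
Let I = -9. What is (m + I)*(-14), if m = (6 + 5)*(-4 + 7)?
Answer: -336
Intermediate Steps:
m = 33 (m = 11*3 = 33)
(m + I)*(-14) = (33 - 9)*(-14) = 24*(-14) = -336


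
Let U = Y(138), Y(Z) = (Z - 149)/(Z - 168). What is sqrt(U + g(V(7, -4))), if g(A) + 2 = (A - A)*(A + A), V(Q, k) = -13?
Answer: 7*I*sqrt(30)/30 ≈ 1.278*I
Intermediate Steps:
Y(Z) = (-149 + Z)/(-168 + Z)
g(A) = -2 (g(A) = -2 + (A - A)*(A + A) = -2 + 0*(2*A) = -2 + 0 = -2)
U = 11/30 (U = (-149 + 138)/(-168 + 138) = -11/(-30) = -1/30*(-11) = 11/30 ≈ 0.36667)
sqrt(U + g(V(7, -4))) = sqrt(11/30 - 2) = sqrt(-49/30) = 7*I*sqrt(30)/30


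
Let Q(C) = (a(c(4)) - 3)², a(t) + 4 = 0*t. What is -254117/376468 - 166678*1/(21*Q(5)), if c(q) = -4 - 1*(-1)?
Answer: -63010419697/387385572 ≈ -162.66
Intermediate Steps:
c(q) = -3 (c(q) = -4 + 1 = -3)
a(t) = -4 (a(t) = -4 + 0*t = -4 + 0 = -4)
Q(C) = 49 (Q(C) = (-4 - 3)² = (-7)² = 49)
-254117/376468 - 166678*1/(21*Q(5)) = -254117/376468 - 166678/(21*49) = -254117*1/376468 - 166678/1029 = -254117/376468 - 166678*1/1029 = -254117/376468 - 166678/1029 = -63010419697/387385572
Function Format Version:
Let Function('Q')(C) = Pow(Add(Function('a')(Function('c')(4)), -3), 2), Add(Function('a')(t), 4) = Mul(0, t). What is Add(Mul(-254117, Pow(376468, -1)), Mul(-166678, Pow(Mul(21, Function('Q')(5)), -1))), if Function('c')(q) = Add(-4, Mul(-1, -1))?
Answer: Rational(-63010419697, 387385572) ≈ -162.66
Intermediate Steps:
Function('c')(q) = -3 (Function('c')(q) = Add(-4, 1) = -3)
Function('a')(t) = -4 (Function('a')(t) = Add(-4, Mul(0, t)) = Add(-4, 0) = -4)
Function('Q')(C) = 49 (Function('Q')(C) = Pow(Add(-4, -3), 2) = Pow(-7, 2) = 49)
Add(Mul(-254117, Pow(376468, -1)), Mul(-166678, Pow(Mul(21, Function('Q')(5)), -1))) = Add(Mul(-254117, Pow(376468, -1)), Mul(-166678, Pow(Mul(21, 49), -1))) = Add(Mul(-254117, Rational(1, 376468)), Mul(-166678, Pow(1029, -1))) = Add(Rational(-254117, 376468), Mul(-166678, Rational(1, 1029))) = Add(Rational(-254117, 376468), Rational(-166678, 1029)) = Rational(-63010419697, 387385572)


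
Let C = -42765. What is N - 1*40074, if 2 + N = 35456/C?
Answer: -1713885596/42765 ≈ -40077.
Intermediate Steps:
N = -120986/42765 (N = -2 + 35456/(-42765) = -2 + 35456*(-1/42765) = -2 - 35456/42765 = -120986/42765 ≈ -2.8291)
N - 1*40074 = -120986/42765 - 1*40074 = -120986/42765 - 40074 = -1713885596/42765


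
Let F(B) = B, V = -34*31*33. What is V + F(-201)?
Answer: -34983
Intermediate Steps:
V = -34782 (V = -1054*33 = -34782)
V + F(-201) = -34782 - 201 = -34983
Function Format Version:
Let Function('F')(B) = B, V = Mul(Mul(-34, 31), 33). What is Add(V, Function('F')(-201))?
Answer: -34983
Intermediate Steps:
V = -34782 (V = Mul(-1054, 33) = -34782)
Add(V, Function('F')(-201)) = Add(-34782, -201) = -34983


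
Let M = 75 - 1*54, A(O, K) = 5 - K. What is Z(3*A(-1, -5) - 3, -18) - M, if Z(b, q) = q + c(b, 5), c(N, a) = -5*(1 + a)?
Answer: -69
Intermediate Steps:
c(N, a) = -5 - 5*a
Z(b, q) = -30 + q (Z(b, q) = q + (-5 - 5*5) = q + (-5 - 25) = q - 30 = -30 + q)
M = 21 (M = 75 - 54 = 21)
Z(3*A(-1, -5) - 3, -18) - M = (-30 - 18) - 1*21 = -48 - 21 = -69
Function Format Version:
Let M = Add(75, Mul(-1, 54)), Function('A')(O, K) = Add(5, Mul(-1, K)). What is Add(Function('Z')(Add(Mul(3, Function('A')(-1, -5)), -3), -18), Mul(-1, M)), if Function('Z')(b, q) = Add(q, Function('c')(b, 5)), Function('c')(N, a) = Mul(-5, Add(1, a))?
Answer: -69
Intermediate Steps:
Function('c')(N, a) = Add(-5, Mul(-5, a))
Function('Z')(b, q) = Add(-30, q) (Function('Z')(b, q) = Add(q, Add(-5, Mul(-5, 5))) = Add(q, Add(-5, -25)) = Add(q, -30) = Add(-30, q))
M = 21 (M = Add(75, -54) = 21)
Add(Function('Z')(Add(Mul(3, Function('A')(-1, -5)), -3), -18), Mul(-1, M)) = Add(Add(-30, -18), Mul(-1, 21)) = Add(-48, -21) = -69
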